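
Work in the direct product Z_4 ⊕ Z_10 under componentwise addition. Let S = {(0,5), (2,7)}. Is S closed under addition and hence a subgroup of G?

No

The identity (0,0) ∉ S, so S is not a subgroup.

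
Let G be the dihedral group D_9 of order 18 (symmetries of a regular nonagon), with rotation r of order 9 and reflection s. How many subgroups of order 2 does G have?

9

|G| = 18 and 2 | 18, so subgroups of order 2 are possible by Lagrange.
The subgroups of order 2 are: {e, r^2s}; {e, r^3s}; {e, r^4s}; {e, r^5s}; … (9 in all).
So G has 9 subgroups of order 2.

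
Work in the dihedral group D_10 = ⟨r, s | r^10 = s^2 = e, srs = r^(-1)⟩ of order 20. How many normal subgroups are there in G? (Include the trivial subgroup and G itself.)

G has 22 subgroups. Checking conjugation-invariance by order — order 1: 1/1 normal; order 2: 1/11 normal; order 4: 0/5 normal; order 5: 1/1 normal; order 10: 3/3 normal; order 20: 1/1 normal.
Total normal subgroups: 7.

7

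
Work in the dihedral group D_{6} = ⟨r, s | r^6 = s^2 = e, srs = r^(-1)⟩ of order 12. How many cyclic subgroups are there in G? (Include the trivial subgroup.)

10

Group the elements of G by the cyclic subgroup they generate; each cyclic subgroup of order d accounts for φ(d) elements.
Cyclic subgroups by order — order 1: 1; order 2: 7; order 3: 1; order 6: 1.
Total: 10.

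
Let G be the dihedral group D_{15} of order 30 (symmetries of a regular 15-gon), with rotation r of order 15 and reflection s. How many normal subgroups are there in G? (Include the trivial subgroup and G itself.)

5

G has 28 subgroups. Checking conjugation-invariance by order — order 1: 1/1 normal; order 2: 0/15 normal; order 3: 1/1 normal; order 5: 1/1 normal; order 6: 0/5 normal; order 10: 0/3 normal; order 15: 1/1 normal; order 30: 1/1 normal.
Total normal subgroups: 5.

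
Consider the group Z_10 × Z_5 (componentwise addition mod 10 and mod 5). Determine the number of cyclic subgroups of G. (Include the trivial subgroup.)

A cyclic subgroup of order d is generated by each of its φ(d) elements of order d, so the cyclic subgroups of order d number (#elements of order d)/φ(d).
Cyclic subgroups by order — order 1: 1; order 2: 1; order 5: 6; order 10: 6.
Total: 14.

14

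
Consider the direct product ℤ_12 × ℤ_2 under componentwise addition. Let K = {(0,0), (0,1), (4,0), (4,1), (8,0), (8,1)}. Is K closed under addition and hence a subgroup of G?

|K| = 6 divides |G| = 24, consistent with Lagrange.
K contains the identity, every element's inverse is in K, and K is closed under +: it is a subgroup.
In fact K = ⟨(4,1)⟩.

Yes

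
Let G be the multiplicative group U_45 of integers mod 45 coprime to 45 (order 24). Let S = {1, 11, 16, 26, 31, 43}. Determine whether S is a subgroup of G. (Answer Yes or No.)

No

43 ∈ S but its inverse 22 ∉ S, so S is not a subgroup.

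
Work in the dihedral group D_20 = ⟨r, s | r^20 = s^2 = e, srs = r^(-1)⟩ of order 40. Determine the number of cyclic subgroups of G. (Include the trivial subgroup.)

26

A cyclic subgroup of order d is generated by each of its φ(d) elements of order d, so the cyclic subgroups of order d number (#elements of order d)/φ(d).
Cyclic subgroups by order — order 1: 1; order 2: 21; order 4: 1; order 5: 1; order 10: 1; order 20: 1.
Total: 26.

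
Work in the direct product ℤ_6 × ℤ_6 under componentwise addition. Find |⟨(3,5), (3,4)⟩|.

|⟨(3,5)⟩| = 6 and |⟨(3,4)⟩| = 6, so |H| is a multiple of lcm(6, 6) = 6 and divides |G| = 36.
Closing under the operation: H = {(0,0), (0,1), (0,2), (0,3), (0,4), (0,5), (3,0), (3,1), (3,2), (3,3), (3,4), (3,5)}, so |H| = 12.

12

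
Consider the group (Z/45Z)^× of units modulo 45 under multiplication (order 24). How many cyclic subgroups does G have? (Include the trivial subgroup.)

Each element a generates a cyclic subgroup ⟨a⟩; distinct elements may generate the same one (a cyclic group of order d has φ(d) generators).
Cyclic subgroups by order — order 1: 1; order 2: 3; order 3: 1; order 4: 2; order 6: 3; order 12: 2.
Total: 12.

12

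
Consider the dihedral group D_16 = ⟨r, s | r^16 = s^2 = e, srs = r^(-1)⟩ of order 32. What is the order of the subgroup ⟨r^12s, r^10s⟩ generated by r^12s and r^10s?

16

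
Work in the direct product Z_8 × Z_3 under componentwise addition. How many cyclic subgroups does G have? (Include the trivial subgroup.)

8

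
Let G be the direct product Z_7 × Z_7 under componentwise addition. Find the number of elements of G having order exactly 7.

48

An element (a,b) has order lcm(ord(a), ord(b)); count pairs with lcm equal to 7.
Enumerating gives 48 such elements.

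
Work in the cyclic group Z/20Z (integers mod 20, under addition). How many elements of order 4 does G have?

2

In a cyclic group of order 20, the number of elements of order d (for d | 20) is φ(d).
φ(4) = 2.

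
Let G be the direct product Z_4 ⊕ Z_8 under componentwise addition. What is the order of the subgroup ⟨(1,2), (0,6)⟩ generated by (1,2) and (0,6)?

16

|⟨(1,2)⟩| = 4 and |⟨(0,6)⟩| = 4, so |H| is a multiple of lcm(4, 4) = 4 and divides |G| = 32.
Closing under the operation: H = {(0,0), (0,2), (0,4), (0,6), (1,0), (1,2), (1,4), (1,6), (2,0), (2,2), (2,4), (2,6), (3,0), (3,2), (3,4), (3,6)}, so |H| = 16.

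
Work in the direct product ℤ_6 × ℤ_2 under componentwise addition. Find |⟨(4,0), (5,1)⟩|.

6

|⟨(4,0)⟩| = 3 and |⟨(5,1)⟩| = 6, so |H| is a multiple of lcm(3, 6) = 6 and divides |G| = 12.
Closing under the operation: H = {(0,0), (1,1), (2,0), (3,1), (4,0), (5,1)}, so |H| = 6.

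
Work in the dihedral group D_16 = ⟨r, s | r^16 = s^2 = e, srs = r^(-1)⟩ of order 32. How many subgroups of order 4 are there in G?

9

|G| = 32 and 4 | 32, so subgroups of order 4 are possible by Lagrange.
The subgroups of order 4 are: {e, r^8, r^2s, r^10s}; {e, r^8, r^3s, r^11s}; {e, r^4, r^8, r^12}; {e, r^8, r^4s, r^12s}; … (9 in all).
So G has 9 subgroups of order 4.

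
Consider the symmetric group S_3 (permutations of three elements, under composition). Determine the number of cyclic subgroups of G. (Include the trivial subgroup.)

5

Group the elements of G by the cyclic subgroup they generate; each cyclic subgroup of order d accounts for φ(d) elements.
Cyclic subgroups by order — order 1: 1; order 2: 3; order 3: 1.
Total: 5.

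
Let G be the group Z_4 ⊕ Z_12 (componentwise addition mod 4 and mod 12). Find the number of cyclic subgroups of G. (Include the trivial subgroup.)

20

A cyclic subgroup of order d is generated by each of its φ(d) elements of order d, so the cyclic subgroups of order d number (#elements of order d)/φ(d).
Cyclic subgroups by order — order 1: 1; order 2: 3; order 3: 1; order 4: 6; order 6: 3; order 12: 6.
Total: 20.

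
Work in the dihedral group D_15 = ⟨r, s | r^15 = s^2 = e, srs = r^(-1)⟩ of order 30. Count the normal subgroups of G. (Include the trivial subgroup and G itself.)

5

G has 28 subgroups. Checking conjugation-invariance by order — order 1: 1/1 normal; order 2: 0/15 normal; order 3: 1/1 normal; order 5: 1/1 normal; order 6: 0/5 normal; order 10: 0/3 normal; order 15: 1/1 normal; order 30: 1/1 normal.
Total normal subgroups: 5.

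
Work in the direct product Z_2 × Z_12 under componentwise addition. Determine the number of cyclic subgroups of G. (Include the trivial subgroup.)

12

Group the elements of G by the cyclic subgroup they generate; each cyclic subgroup of order d accounts for φ(d) elements.
Cyclic subgroups by order — order 1: 1; order 2: 3; order 3: 1; order 4: 2; order 6: 3; order 12: 2.
Total: 12.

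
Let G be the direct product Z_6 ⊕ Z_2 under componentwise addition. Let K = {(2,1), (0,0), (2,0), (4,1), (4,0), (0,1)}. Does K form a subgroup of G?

|K| = 6 divides |G| = 12, consistent with Lagrange.
K contains the identity, every element's inverse is in K, and K is closed under +: it is a subgroup.
In fact K = ⟨(2,1)⟩.

Yes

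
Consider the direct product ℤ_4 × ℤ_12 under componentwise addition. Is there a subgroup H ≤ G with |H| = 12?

12 | 48. A subgroup of order 12 is {(0,0), (0,1), (0,2), (0,3), (0,4), (0,5), (0,6), (0,7), (0,8), (0,9), (0,10), (0,11)}.

Yes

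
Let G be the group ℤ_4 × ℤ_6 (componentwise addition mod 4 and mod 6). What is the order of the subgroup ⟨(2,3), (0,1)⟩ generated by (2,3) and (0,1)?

|⟨(2,3)⟩| = 2 and |⟨(0,1)⟩| = 6, so |H| is a multiple of lcm(2, 6) = 6 and divides |G| = 24.
Closing under the operation: H = {(0,0), (0,1), (0,2), (0,3), (0,4), (0,5), (2,0), (2,1), (2,2), (2,3), (2,4), (2,5)}, so |H| = 12.

12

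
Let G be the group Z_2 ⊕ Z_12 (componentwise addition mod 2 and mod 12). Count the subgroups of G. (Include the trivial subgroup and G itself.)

|G| = 24, so by Lagrange every subgroup order divides 24. Divisors: 1, 2, 3, 4, 6, 8, 12, 24.
Subgroups by order — order 1: 1; order 2: 3; order 3: 1; order 4: 3; order 6: 3; order 8: 1; order 12: 3; order 24: 1.
Total: 1 + 3 + 1 + 3 + 3 + 1 + 3 + 1 = 16.

16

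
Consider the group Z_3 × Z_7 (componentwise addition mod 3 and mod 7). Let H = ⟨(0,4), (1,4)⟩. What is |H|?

|⟨(0,4)⟩| = 7 and |⟨(1,4)⟩| = 21, so |H| is a multiple of lcm(7, 21) = 21 and divides |G| = 21.
Closing {(0,4), (1,4)} under the group operation gives all of G, so |H| = 21.

21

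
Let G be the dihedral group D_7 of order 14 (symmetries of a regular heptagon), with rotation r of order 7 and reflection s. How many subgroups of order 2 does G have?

7

|G| = 14 and 2 | 14, so subgroups of order 2 are possible by Lagrange.
The subgroups of order 2 are: {e, r^2s}; {e, r^3s}; {e, r^4s}; {e, r^5s}; … (7 in all).
So G has 7 subgroups of order 2.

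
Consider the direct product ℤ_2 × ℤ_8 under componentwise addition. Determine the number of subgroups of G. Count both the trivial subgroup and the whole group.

11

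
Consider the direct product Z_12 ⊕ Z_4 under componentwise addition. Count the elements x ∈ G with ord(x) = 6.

6

An element (a,b) has order lcm(ord(a), ord(b)); count pairs with lcm equal to 6.
Enumerating gives 6 such elements.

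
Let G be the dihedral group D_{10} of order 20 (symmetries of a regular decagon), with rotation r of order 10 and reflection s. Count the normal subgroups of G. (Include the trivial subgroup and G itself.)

G has 22 subgroups. Checking conjugation-invariance by order — order 1: 1/1 normal; order 2: 1/11 normal; order 4: 0/5 normal; order 5: 1/1 normal; order 10: 3/3 normal; order 20: 1/1 normal.
Total normal subgroups: 7.

7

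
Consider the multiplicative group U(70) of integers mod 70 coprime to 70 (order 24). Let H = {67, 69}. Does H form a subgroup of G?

No

The identity 1 ∉ H, so H is not a subgroup.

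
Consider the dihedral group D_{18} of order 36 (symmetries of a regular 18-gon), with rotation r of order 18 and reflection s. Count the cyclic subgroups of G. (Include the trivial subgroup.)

A cyclic subgroup of order d is generated by each of its φ(d) elements of order d, so the cyclic subgroups of order d number (#elements of order d)/φ(d).
Cyclic subgroups by order — order 1: 1; order 2: 19; order 3: 1; order 6: 1; order 9: 1; order 18: 1.
Total: 24.

24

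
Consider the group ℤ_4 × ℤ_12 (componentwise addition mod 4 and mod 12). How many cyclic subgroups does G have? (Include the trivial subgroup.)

20

A cyclic subgroup of order d is generated by each of its φ(d) elements of order d, so the cyclic subgroups of order d number (#elements of order d)/φ(d).
Cyclic subgroups by order — order 1: 1; order 2: 3; order 3: 1; order 4: 6; order 6: 3; order 12: 6.
Total: 20.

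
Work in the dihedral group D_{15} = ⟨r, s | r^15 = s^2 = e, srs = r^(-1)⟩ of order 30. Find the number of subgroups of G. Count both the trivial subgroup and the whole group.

|G| = 30, so by Lagrange every subgroup order divides 30. Divisors: 1, 2, 3, 5, 6, 10, 15, 30.
Subgroups by order — order 1: 1; order 2: 15; order 3: 1; order 5: 1; order 6: 5; order 10: 3; order 15: 1; order 30: 1.
Total: 1 + 15 + 1 + 1 + 5 + 3 + 1 + 1 = 28.

28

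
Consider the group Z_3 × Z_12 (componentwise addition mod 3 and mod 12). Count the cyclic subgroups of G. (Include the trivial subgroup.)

15

Each element a generates a cyclic subgroup ⟨a⟩; distinct elements may generate the same one (a cyclic group of order d has φ(d) generators).
Cyclic subgroups by order — order 1: 1; order 2: 1; order 3: 4; order 4: 1; order 6: 4; order 12: 4.
Total: 15.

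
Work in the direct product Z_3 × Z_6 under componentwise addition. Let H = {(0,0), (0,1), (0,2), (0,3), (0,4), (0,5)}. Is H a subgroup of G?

Yes

|H| = 6 divides |G| = 18, consistent with Lagrange.
H contains the identity, every element's inverse is in H, and H is closed under +: it is a subgroup.
In fact H = ⟨(0,1)⟩.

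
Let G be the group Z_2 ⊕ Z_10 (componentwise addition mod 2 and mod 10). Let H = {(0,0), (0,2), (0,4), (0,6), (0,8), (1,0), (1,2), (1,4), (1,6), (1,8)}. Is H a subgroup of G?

Yes

|H| = 10 divides |G| = 20, consistent with Lagrange.
H contains the identity, every element's inverse is in H, and H is closed under +: it is a subgroup.
In fact H = ⟨(1,2)⟩.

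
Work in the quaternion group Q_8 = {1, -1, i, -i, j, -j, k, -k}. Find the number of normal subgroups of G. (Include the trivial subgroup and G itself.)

6

G has 6 subgroups. Checking conjugation-invariance by order — order 1: 1/1 normal; order 2: 1/1 normal; order 4: 3/3 normal; order 8: 1/1 normal.
Total normal subgroups: 6.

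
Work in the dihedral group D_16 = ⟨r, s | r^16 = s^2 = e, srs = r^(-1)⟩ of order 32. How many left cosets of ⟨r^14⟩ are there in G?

4

|⟨r^14⟩| = 8 and |G| = 32.
By Lagrange, [G : H] = |G|/|H| = 32/8 = 4.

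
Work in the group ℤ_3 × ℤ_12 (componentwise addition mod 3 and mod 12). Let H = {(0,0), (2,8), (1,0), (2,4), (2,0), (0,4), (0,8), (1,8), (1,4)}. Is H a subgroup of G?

|H| = 9 divides |G| = 36, consistent with Lagrange.
H contains the identity, every element's inverse is in H, and H is closed under +: it is a subgroup.

Yes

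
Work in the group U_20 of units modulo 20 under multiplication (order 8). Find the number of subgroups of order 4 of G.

3

|G| = 8 and 4 | 8, so subgroups of order 4 are possible by Lagrange.
The subgroups of order 4 are: {1, 9, 11, 19}; {1, 9, 13, 17}; {1, 3, 7, 9}.
So G has 3 subgroups of order 4.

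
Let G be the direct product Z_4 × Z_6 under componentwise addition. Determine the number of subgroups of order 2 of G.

|G| = 24 and 2 | 24, so subgroups of order 2 are possible by Lagrange.
The subgroups of order 2 are: {(0,0), (0,3)}; {(0,0), (2,0)}; {(0,0), (2,3)}.
So G has 3 subgroups of order 2.

3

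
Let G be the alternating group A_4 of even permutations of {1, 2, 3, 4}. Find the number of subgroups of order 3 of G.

|G| = 12 and 3 | 12, so subgroups of order 3 are possible by Lagrange.
The subgroups of order 3 are: {e, (1 2 3), (1 3 2)}; {e, (1 2 4), (1 4 2)}; {e, (1 3 4), (1 4 3)}; {e, (2 3 4), (2 4 3)}.
So G has 4 subgroups of order 3.

4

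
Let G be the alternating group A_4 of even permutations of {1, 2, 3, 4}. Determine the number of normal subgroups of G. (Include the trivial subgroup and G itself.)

G has 10 subgroups. Checking conjugation-invariance by order — order 1: 1/1 normal; order 2: 0/3 normal; order 3: 0/4 normal; order 4: 1/1 normal; order 12: 1/1 normal.
Total normal subgroups: 3.

3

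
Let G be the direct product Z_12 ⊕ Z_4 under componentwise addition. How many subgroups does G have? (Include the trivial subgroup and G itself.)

30

|G| = 48, so by Lagrange every subgroup order divides 48. Divisors: 1, 2, 3, 4, 6, 8, 12, 16, 24, 48.
Subgroups by order — order 1: 1; order 2: 3; order 3: 1; order 4: 7; order 6: 3; order 8: 3; order 12: 7; order 16: 1; order 24: 3; order 48: 1.
Total: 1 + 3 + 1 + 7 + 3 + 3 + 7 + 1 + 3 + 1 = 30.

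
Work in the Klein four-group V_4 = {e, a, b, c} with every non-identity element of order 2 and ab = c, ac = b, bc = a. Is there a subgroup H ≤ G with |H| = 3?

3 does not divide |G| = 4, so by Lagrange no subgroup of order 3 exists.

No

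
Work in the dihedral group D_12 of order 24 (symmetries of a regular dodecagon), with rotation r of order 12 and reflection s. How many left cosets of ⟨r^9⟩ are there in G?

6

|⟨r^9⟩| = 4 and |G| = 24.
By Lagrange, [G : H] = |G|/|H| = 24/4 = 6.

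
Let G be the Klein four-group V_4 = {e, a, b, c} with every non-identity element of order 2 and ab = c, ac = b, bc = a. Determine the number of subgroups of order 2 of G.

|G| = 4 and 2 | 4, so subgroups of order 2 are possible by Lagrange.
The subgroups of order 2 are: {e, a}; {e, b}; {e, c}.
So G has 3 subgroups of order 2.

3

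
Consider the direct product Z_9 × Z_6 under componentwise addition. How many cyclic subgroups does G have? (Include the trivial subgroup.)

16

Each element a generates a cyclic subgroup ⟨a⟩; distinct elements may generate the same one (a cyclic group of order d has φ(d) generators).
Cyclic subgroups by order — order 1: 1; order 2: 1; order 3: 4; order 6: 4; order 9: 3; order 18: 3.
Total: 16.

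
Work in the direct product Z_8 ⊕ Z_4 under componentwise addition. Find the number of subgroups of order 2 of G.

|G| = 32 and 2 | 32, so subgroups of order 2 are possible by Lagrange.
The subgroups of order 2 are: {(0,0), (0,2)}; {(0,0), (4,0)}; {(0,0), (4,2)}.
So G has 3 subgroups of order 2.

3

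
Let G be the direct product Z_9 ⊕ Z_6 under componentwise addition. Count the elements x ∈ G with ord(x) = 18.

An element (a,b) has order lcm(ord(a), ord(b)); count pairs with lcm equal to 18.
Enumerating gives 18 such elements.

18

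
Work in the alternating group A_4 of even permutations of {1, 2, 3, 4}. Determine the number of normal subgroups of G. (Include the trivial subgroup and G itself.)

G has 10 subgroups. Checking conjugation-invariance by order — order 1: 1/1 normal; order 2: 0/3 normal; order 3: 0/4 normal; order 4: 1/1 normal; order 12: 1/1 normal.
Total normal subgroups: 3.

3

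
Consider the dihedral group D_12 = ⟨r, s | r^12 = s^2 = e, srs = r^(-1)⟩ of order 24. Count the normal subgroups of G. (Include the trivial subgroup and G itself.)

9

G has 34 subgroups. Checking conjugation-invariance by order — order 1: 1/1 normal; order 2: 1/13 normal; order 3: 1/1 normal; order 4: 1/7 normal; order 6: 1/5 normal; order 8: 0/3 normal; order 12: 3/3 normal; order 24: 1/1 normal.
Total normal subgroups: 9.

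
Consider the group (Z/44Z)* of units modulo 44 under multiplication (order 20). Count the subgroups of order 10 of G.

3

|G| = 20 and 10 | 20, so subgroups of order 10 are possible by Lagrange.
The subgroups of order 10 are: {1, 5, 9, 13, 17, 21, 25, 29, 37, 41}; {1, 3, 5, 9, 15, 23, 25, 27, 31, 37}; {1, 5, 7, 9, 19, 25, 35, 37, 39, 43}.
So G has 3 subgroups of order 10.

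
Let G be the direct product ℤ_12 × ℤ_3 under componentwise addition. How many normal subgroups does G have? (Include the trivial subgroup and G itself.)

18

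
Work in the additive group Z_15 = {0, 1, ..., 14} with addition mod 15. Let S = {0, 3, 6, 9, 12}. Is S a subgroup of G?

Yes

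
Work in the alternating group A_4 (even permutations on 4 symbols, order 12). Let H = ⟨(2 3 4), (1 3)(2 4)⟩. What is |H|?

|⟨(2 3 4)⟩| = 3 and |⟨(1 3)(2 4)⟩| = 2, so |H| is a multiple of lcm(3, 2) = 6 and divides |G| = 12.
Closing {(2 3 4), (1 3)(2 4)} under the group operation gives all of G, so |H| = 12.

12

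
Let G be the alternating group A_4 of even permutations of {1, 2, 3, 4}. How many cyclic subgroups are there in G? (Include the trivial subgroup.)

8

Group the elements of G by the cyclic subgroup they generate; each cyclic subgroup of order d accounts for φ(d) elements.
Cyclic subgroups by order — order 1: 1; order 2: 3; order 3: 4.
Total: 8.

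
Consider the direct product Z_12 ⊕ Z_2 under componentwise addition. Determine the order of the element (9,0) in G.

The order of (9,0) in Z_12 × Z_2 is lcm(ord(9) in Z_12, ord(0) in Z_2).
ord(9) = 4 and ord(0) = 1, so |⟨(9,0)⟩| = lcm(4, 1) = 4.

4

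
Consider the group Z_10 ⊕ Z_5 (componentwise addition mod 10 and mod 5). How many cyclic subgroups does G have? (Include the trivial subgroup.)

Group the elements of G by the cyclic subgroup they generate; each cyclic subgroup of order d accounts for φ(d) elements.
Cyclic subgroups by order — order 1: 1; order 2: 1; order 5: 6; order 10: 6.
Total: 14.

14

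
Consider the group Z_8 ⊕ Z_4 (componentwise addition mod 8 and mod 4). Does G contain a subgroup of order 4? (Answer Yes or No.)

Yes

4 | 32. A subgroup of order 4 is {(0,0), (0,1), (0,2), (0,3)}.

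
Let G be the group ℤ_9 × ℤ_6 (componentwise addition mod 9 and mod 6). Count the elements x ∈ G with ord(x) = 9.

18

An element (a,b) has order lcm(ord(a), ord(b)); count pairs with lcm equal to 9.
Enumerating gives 18 such elements.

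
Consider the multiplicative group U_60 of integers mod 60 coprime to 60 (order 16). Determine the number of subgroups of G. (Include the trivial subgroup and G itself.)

27

|G| = 16, so by Lagrange every subgroup order divides 16. Divisors: 1, 2, 4, 8, 16.
Subgroups by order — order 1: 1; order 2: 7; order 4: 11; order 8: 7; order 16: 1.
Total: 1 + 7 + 11 + 7 + 1 = 27.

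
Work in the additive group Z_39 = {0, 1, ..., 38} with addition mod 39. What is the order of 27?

13

In Z_39, the order of an element a is n/gcd(a, n).
gcd(27, 39) = 3, so |⟨27⟩| = 39/3 = 13.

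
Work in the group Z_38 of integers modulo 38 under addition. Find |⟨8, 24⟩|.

19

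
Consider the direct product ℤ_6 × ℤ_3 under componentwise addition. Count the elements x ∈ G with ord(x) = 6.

8

An element (a,b) has order lcm(ord(a), ord(b)); count pairs with lcm equal to 6.
Enumerating gives 8 such elements.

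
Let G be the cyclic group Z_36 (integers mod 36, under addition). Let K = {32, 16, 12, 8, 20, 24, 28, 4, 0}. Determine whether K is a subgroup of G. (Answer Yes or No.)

|K| = 9 divides |G| = 36, consistent with Lagrange.
K contains the identity, every element's inverse is in K, and K is closed under +: it is a subgroup.
In fact K = ⟨32⟩.

Yes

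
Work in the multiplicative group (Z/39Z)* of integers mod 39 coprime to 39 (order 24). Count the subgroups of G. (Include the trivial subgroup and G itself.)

16

|G| = 24, so by Lagrange every subgroup order divides 24. Divisors: 1, 2, 3, 4, 6, 8, 12, 24.
Subgroups by order — order 1: 1; order 2: 3; order 3: 1; order 4: 3; order 6: 3; order 8: 1; order 12: 3; order 24: 1.
Total: 1 + 3 + 1 + 3 + 3 + 1 + 3 + 1 = 16.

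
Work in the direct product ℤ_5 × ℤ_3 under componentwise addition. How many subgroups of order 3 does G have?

|G| = 15 and 3 | 15, so subgroups of order 3 are possible by Lagrange.
The subgroups of order 3 are: {(0,0), (0,1), (0,2)}.
So G has 1 subgroup of order 3.

1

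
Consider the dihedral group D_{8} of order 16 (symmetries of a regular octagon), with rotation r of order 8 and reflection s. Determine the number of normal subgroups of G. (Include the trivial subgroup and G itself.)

7

G has 19 subgroups. Checking conjugation-invariance by order — order 1: 1/1 normal; order 2: 1/9 normal; order 4: 1/5 normal; order 8: 3/3 normal; order 16: 1/1 normal.
Total normal subgroups: 7.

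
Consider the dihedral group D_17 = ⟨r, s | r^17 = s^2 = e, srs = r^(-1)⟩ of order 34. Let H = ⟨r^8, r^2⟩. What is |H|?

17

|⟨r^8⟩| = 17 and |⟨r^2⟩| = 17, so |H| is a multiple of lcm(17, 17) = 17 and divides |G| = 34.
Closing under the operation: H = {e, r, r^2, r^3, r^4, r^5, r^6, r^7, r^8, r^9, r^10, r^11, r^12, r^13, r^14, r^15, r^16}, so |H| = 17.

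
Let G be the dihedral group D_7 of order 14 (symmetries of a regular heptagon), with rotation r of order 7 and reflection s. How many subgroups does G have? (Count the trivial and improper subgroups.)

10

|G| = 14, so by Lagrange every subgroup order divides 14. Divisors: 1, 2, 7, 14.
Subgroups by order — order 1: 1; order 2: 7; order 7: 1; order 14: 1.
Total: 1 + 7 + 1 + 1 = 10.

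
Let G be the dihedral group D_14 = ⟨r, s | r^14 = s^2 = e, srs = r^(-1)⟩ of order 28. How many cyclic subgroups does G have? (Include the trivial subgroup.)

18

A cyclic subgroup of order d is generated by each of its φ(d) elements of order d, so the cyclic subgroups of order d number (#elements of order d)/φ(d).
Cyclic subgroups by order — order 1: 1; order 2: 15; order 7: 1; order 14: 1.
Total: 18.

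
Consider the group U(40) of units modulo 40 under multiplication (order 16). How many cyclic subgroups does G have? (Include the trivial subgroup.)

A cyclic subgroup of order d is generated by each of its φ(d) elements of order d, so the cyclic subgroups of order d number (#elements of order d)/φ(d).
Cyclic subgroups by order — order 1: 1; order 2: 7; order 4: 4.
Total: 12.

12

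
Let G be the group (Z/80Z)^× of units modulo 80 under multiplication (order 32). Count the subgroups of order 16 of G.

7

|G| = 32 and 16 | 32, so subgroups of order 16 are possible by Lagrange.
The subgroups of order 16 are: {1, 7, 9, 11, 13, 19, 23, 37, 41, 47, 49, 51, 53, 59, 63, 77}; {1, 3, 9, 11, 17, 19, 27, 33, 41, 43, 49, 51, 57, 59, 67, 73}; {1, 9, 11, 19, 21, 29, 31, 39, 41, 49, 51, 59, 61, 69, 71, 79}; {1, 9, 13, 17, 21, 29, 33, 37, 41, 49, 53, 57, 61, 69, 73, 77}; … (7 in all).
So G has 7 subgroups of order 16.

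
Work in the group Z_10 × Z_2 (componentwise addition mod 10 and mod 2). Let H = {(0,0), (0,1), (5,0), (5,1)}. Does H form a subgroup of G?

Yes

|H| = 4 divides |G| = 20, consistent with Lagrange.
H contains the identity, every element's inverse is in H, and H is closed under +: it is a subgroup.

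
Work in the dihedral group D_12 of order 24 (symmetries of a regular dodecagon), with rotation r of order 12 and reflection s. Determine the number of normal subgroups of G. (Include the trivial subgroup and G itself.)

9

G has 34 subgroups. Checking conjugation-invariance by order — order 1: 1/1 normal; order 2: 1/13 normal; order 3: 1/1 normal; order 4: 1/7 normal; order 6: 1/5 normal; order 8: 0/3 normal; order 12: 3/3 normal; order 24: 1/1 normal.
Total normal subgroups: 9.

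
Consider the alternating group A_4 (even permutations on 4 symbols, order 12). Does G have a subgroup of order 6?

No

6 | 12, so Lagrange does not rule it out; but checking all subgroups of G, none has order 6.
(A_4 is the standard example that the converse of Lagrange fails.)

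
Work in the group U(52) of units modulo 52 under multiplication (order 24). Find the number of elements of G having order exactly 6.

6

The elements of order 6 are: 3, 17, 23, 35, 43, 49.
That's 6.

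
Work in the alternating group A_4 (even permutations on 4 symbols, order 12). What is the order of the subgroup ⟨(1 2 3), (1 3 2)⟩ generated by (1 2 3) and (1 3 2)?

3

|⟨(1 2 3)⟩| = 3 and |⟨(1 3 2)⟩| = 3, so |H| is a multiple of lcm(3, 3) = 3 and divides |G| = 12.
Closing under the operation: H = {e, (1 2 3), (1 3 2)}, so |H| = 3.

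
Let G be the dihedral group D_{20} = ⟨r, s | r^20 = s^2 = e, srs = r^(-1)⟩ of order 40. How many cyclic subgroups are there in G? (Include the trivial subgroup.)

Each element a generates a cyclic subgroup ⟨a⟩; distinct elements may generate the same one (a cyclic group of order d has φ(d) generators).
Cyclic subgroups by order — order 1: 1; order 2: 21; order 4: 1; order 5: 1; order 10: 1; order 20: 1.
Total: 26.

26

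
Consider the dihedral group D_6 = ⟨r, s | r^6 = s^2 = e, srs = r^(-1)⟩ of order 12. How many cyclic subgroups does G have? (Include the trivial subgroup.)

Each element a generates a cyclic subgroup ⟨a⟩; distinct elements may generate the same one (a cyclic group of order d has φ(d) generators).
Cyclic subgroups by order — order 1: 1; order 2: 7; order 3: 1; order 6: 1.
Total: 10.

10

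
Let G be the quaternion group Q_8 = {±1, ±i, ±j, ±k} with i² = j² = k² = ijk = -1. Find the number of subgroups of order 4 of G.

3

|G| = 8 and 4 | 8, so subgroups of order 4 are possible by Lagrange.
The subgroups of order 4 are: {1, -1, i, -i}; {1, -1, j, -j}; {1, -1, k, -k}.
So G has 3 subgroups of order 4.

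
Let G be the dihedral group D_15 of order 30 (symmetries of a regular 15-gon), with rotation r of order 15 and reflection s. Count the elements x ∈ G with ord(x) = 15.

8

The elements of order 15 are: r, r^2, r^4, r^7, r^8, r^11, r^13, r^14.
That's 8.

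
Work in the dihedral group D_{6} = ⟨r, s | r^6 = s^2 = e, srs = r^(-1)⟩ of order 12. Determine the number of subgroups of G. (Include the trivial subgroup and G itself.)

16

|G| = 12, so by Lagrange every subgroup order divides 12. Divisors: 1, 2, 3, 4, 6, 12.
Subgroups by order — order 1: 1; order 2: 7; order 3: 1; order 4: 3; order 6: 3; order 12: 1.
Total: 1 + 7 + 1 + 3 + 3 + 1 = 16.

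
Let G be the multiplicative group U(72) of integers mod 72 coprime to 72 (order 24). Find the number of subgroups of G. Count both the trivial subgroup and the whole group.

|G| = 24, so by Lagrange every subgroup order divides 24. Divisors: 1, 2, 3, 4, 6, 8, 12, 24.
Subgroups by order — order 1: 1; order 2: 7; order 3: 1; order 4: 7; order 6: 7; order 8: 1; order 12: 7; order 24: 1.
Total: 1 + 7 + 1 + 7 + 7 + 1 + 7 + 1 = 32.

32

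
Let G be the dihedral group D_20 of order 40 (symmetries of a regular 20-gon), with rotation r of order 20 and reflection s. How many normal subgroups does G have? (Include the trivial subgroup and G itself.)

G has 48 subgroups. Checking conjugation-invariance by order — order 1: 1/1 normal; order 2: 1/21 normal; order 4: 1/11 normal; order 5: 1/1 normal; order 8: 0/5 normal; order 10: 1/5 normal; order 20: 3/3 normal; order 40: 1/1 normal.
Total normal subgroups: 9.

9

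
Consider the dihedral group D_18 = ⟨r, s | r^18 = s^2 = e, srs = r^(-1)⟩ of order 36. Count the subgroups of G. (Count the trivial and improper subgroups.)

|G| = 36, so by Lagrange every subgroup order divides 36. Divisors: 1, 2, 3, 4, 6, 9, 12, 18, 36.
Subgroups by order — order 1: 1; order 2: 19; order 3: 1; order 4: 9; order 6: 7; order 9: 1; order 12: 3; order 18: 3; order 36: 1.
Total: 1 + 19 + 1 + 9 + 7 + 1 + 3 + 3 + 1 = 45.

45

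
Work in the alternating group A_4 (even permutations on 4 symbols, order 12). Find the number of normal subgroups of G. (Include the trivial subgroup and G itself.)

3

G has 10 subgroups. Checking conjugation-invariance by order — order 1: 1/1 normal; order 2: 0/3 normal; order 3: 0/4 normal; order 4: 1/1 normal; order 12: 1/1 normal.
Total normal subgroups: 3.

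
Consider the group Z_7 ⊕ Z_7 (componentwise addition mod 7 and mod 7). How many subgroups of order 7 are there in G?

8

|G| = 49 and 7 | 49, so subgroups of order 7 are possible by Lagrange.
The subgroups of order 7 are: {(0,0), (0,1), (0,2), (0,3), (0,4), (0,5), (0,6)}; {(0,0), (1,0), (2,0), (3,0), (4,0), (5,0), (6,0)}; {(0,0), (1,1), (2,2), (3,3), (4,4), (5,5), (6,6)}; {(0,0), (1,2), (2,4), (3,6), (4,1), (5,3), (6,5)}; … (8 in all).
So G has 8 subgroups of order 7.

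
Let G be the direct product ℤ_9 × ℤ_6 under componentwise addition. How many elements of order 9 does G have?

18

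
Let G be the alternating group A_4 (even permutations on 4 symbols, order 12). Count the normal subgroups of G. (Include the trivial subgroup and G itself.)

G has 10 subgroups. Checking conjugation-invariance by order — order 1: 1/1 normal; order 2: 0/3 normal; order 3: 0/4 normal; order 4: 1/1 normal; order 12: 1/1 normal.
Total normal subgroups: 3.

3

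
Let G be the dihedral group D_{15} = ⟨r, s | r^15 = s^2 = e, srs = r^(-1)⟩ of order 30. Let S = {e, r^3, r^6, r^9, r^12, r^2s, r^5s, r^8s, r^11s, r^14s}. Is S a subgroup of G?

|S| = 10 divides |G| = 30, consistent with Lagrange.
S contains the identity, every element's inverse is in S, and S is closed under ·: it is a subgroup.

Yes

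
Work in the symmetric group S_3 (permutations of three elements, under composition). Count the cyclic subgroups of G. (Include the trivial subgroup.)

5

A cyclic subgroup of order d is generated by each of its φ(d) elements of order d, so the cyclic subgroups of order d number (#elements of order d)/φ(d).
Cyclic subgroups by order — order 1: 1; order 2: 3; order 3: 1.
Total: 5.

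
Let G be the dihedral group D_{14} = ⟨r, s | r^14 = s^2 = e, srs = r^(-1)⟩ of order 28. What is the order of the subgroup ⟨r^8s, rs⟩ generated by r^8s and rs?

4

|⟨r^8s⟩| = 2 and |⟨rs⟩| = 2, so |H| is a multiple of lcm(2, 2) = 2 and divides |G| = 28.
Closing under the operation: H = {e, r^7, rs, r^8s}, so |H| = 4.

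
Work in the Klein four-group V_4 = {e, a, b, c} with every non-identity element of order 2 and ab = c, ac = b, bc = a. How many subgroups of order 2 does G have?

|G| = 4 and 2 | 4, so subgroups of order 2 are possible by Lagrange.
The subgroups of order 2 are: {e, a}; {e, b}; {e, c}.
So G has 3 subgroups of order 2.

3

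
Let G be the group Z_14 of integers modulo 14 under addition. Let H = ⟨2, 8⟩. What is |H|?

|⟨2⟩| = 7 and |⟨8⟩| = 7, so |H| is a multiple of lcm(7, 7) = 7 and divides |G| = 14.
Closing under the operation: H = {0, 2, 4, 6, 8, 10, 12}, so |H| = 7.

7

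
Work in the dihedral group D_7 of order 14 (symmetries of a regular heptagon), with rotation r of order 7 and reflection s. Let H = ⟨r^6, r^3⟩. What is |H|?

7

|⟨r^6⟩| = 7 and |⟨r^3⟩| = 7, so |H| is a multiple of lcm(7, 7) = 7 and divides |G| = 14.
Closing under the operation: H = {e, r, r^2, r^3, r^4, r^5, r^6}, so |H| = 7.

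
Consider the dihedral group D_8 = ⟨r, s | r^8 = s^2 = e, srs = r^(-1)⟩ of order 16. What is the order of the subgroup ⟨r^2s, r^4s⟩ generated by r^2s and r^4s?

8

|⟨r^2s⟩| = 2 and |⟨r^4s⟩| = 2, so |H| is a multiple of lcm(2, 2) = 2 and divides |G| = 16.
Closing under the operation: H = {e, r^2, r^4, r^6, s, r^2s, r^4s, r^6s}, so |H| = 8.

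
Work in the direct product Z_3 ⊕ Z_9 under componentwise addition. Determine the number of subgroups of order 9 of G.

4

|G| = 27 and 9 | 27, so subgroups of order 9 are possible by Lagrange.
The subgroups of order 9 are: {(0,0), (0,1), (0,2), (0,3), (0,4), (0,5), (0,6), (0,7), (0,8)}; {(0,0), (0,3), (0,6), (1,0), (1,3), (1,6), (2,0), (2,3), (2,6)}; {(0,0), (0,3), (0,6), (1,1), (1,4), (1,7), (2,2), (2,5), (2,8)}; {(0,0), (0,3), (0,6), (1,2), (1,5), (1,8), (2,1), (2,4), (2,7)}.
So G has 4 subgroups of order 9.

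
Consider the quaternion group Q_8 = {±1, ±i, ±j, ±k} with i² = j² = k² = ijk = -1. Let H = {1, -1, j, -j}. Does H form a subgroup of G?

|H| = 4 divides |G| = 8, consistent with Lagrange.
H contains the identity, every element's inverse is in H, and H is closed under ·: it is a subgroup.
In fact H = ⟨j⟩.

Yes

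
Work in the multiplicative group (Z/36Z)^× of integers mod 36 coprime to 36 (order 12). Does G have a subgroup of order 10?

No

10 does not divide |G| = 12, so by Lagrange no subgroup of order 10 exists.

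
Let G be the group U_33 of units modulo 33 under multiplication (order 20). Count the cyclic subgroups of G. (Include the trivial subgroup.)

8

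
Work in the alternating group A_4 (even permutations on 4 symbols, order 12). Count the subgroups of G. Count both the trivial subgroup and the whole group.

10

|G| = 12, so by Lagrange every subgroup order divides 12. Divisors: 1, 2, 3, 4, 6, 12.
Subgroups by order — order 1: 1; order 2: 3; order 3: 4; order 4: 1; order 6: 0; order 12: 1.
Total: 1 + 3 + 4 + 1 + 0 + 1 = 10.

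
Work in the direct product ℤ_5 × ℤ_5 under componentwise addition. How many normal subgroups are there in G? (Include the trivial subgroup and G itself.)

G is abelian, so every subgroup is normal.
G has 8 subgroups in total, hence 8 normal subgroups.

8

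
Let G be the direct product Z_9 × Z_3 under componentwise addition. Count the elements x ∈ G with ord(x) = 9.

18

An element (a,b) has order lcm(ord(a), ord(b)); count pairs with lcm equal to 9.
Enumerating gives 18 such elements.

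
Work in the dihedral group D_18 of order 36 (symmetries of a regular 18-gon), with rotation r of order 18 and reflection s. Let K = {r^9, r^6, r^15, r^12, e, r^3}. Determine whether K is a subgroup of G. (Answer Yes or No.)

Yes

|K| = 6 divides |G| = 36, consistent with Lagrange.
K contains the identity, every element's inverse is in K, and K is closed under ·: it is a subgroup.
In fact K = ⟨r^15⟩.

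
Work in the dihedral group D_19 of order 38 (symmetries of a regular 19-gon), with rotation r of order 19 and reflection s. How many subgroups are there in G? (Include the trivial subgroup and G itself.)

22

|G| = 38, so by Lagrange every subgroup order divides 38. Divisors: 1, 2, 19, 38.
Subgroups by order — order 1: 1; order 2: 19; order 19: 1; order 38: 1.
Total: 1 + 19 + 1 + 1 = 22.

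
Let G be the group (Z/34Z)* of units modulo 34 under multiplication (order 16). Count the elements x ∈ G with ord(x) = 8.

The elements of order 8 are: 9, 15, 19, 25.
That's 4.

4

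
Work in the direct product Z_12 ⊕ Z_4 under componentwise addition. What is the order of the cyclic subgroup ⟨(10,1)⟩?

The order of (10,1) in Z_12 × Z_4 is lcm(ord(10) in Z_12, ord(1) in Z_4).
ord(10) = 6 and ord(1) = 4, so |⟨(10,1)⟩| = lcm(6, 4) = 12.

12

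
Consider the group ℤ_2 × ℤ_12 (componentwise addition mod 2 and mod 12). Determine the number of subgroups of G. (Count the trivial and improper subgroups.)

|G| = 24, so by Lagrange every subgroup order divides 24. Divisors: 1, 2, 3, 4, 6, 8, 12, 24.
Subgroups by order — order 1: 1; order 2: 3; order 3: 1; order 4: 3; order 6: 3; order 8: 1; order 12: 3; order 24: 1.
Total: 1 + 3 + 1 + 3 + 3 + 1 + 3 + 1 = 16.

16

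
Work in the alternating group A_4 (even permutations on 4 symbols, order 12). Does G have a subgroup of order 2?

Yes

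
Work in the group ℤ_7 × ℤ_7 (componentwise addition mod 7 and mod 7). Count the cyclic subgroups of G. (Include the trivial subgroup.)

9

Group the elements of G by the cyclic subgroup they generate; each cyclic subgroup of order d accounts for φ(d) elements.
Cyclic subgroups by order — order 1: 1; order 7: 8.
Total: 9.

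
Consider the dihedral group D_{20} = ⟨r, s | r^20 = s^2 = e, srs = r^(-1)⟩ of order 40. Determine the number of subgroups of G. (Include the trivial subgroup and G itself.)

|G| = 40, so by Lagrange every subgroup order divides 40. Divisors: 1, 2, 4, 5, 8, 10, 20, 40.
Subgroups by order — order 1: 1; order 2: 21; order 4: 11; order 5: 1; order 8: 5; order 10: 5; order 20: 3; order 40: 1.
Total: 1 + 21 + 11 + 1 + 5 + 5 + 3 + 1 = 48.

48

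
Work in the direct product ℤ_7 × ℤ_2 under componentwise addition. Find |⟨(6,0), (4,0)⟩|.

7

|⟨(6,0)⟩| = 7 and |⟨(4,0)⟩| = 7, so |H| is a multiple of lcm(7, 7) = 7 and divides |G| = 14.
Closing under the operation: H = {(0,0), (1,0), (2,0), (3,0), (4,0), (5,0), (6,0)}, so |H| = 7.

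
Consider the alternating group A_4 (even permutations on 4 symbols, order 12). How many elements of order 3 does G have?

The elements of order 3 are: (2 3 4), (2 4 3), (1 2 3), (1 2 4), (1 3 2), (1 3 4), (1 4 2), (1 4 3).
That's 8.

8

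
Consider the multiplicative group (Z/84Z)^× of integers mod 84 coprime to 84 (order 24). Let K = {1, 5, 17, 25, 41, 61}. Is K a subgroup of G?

25 ∈ K but its inverse 37 ∉ K, so K is not a subgroup.

No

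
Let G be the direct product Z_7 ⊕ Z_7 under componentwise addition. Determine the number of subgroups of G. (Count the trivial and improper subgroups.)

|G| = 49, so by Lagrange every subgroup order divides 49. Divisors: 1, 7, 49.
Subgroups by order — order 1: 1; order 7: 8; order 49: 1.
Total: 1 + 8 + 1 = 10.

10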